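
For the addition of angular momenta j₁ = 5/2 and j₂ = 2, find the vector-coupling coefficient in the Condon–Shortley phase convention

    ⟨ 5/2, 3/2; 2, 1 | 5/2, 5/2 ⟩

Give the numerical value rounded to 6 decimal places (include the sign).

−√(3/7) ≈ -0.654654

triangle: 2!*3!*2!/8! = 24/40320
(j±m)!: 4!*1!*3!*1!*5!*0! = 17280
prefactor² = (2J+1)*Δ*N² = 432/7
  k=1: −1/(1!*1!*0!*2!*3!*0!) = -1/12
Σ = -1/12  ⇒  CG² = 432/7*(-1/12)² = 3/7
CG = −√(3/7) = -0.654654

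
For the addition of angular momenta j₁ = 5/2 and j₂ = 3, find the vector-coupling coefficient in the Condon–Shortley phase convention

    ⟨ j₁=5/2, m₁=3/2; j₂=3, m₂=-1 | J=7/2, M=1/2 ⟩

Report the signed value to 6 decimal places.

triangle: 2!·3!·4!/10! = 288/3628800
(j±m)!: 4!·1!·2!·4!·4!·3! = 165888
prefactor² = (2J+1)·Δ·N² = 18432/175
  k=0: +1/(0!·2!·1!·2!·2!·2!) = 1/16
  k=1: −1/(1!·1!·0!·1!·3!·3!) = -1/36
Σ = 5/144  ⇒  CG² = 18432/175·5/144² = 8/63
CG = +√(8/63) = +0.356348

+0.356348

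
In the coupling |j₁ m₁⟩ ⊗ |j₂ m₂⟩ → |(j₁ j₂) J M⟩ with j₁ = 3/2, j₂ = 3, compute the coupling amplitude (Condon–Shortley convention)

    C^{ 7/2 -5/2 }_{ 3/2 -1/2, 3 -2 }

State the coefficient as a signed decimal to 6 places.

j₁+j₂−J=1  J+j₁−j₂=2  J−j₁+j₂=5  j₁+j₂+J+1=9
(j₁±m₁, j₂±m₂, J±M) = (1,2,1,5,1,6)
P² = 6400/7
sum k=0..1:
  [0] +1/48 = 1/48
  [1] −1/120 = -1/120
S = 1/80
C² = P²·S² = 1/7 ; C = +0.377964

+√(1/7) = +0.377964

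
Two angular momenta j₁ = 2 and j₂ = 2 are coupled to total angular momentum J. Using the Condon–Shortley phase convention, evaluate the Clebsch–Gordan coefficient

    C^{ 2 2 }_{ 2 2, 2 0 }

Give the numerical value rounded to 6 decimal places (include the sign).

j₁+j₂−J=2  J+j₁−j₂=2  J−j₁+j₂=2  j₁+j₂+J+1=7
(j₁±m₁, j₂±m₂, J±M) = (4,0,2,2,4,0)
P² = 128/7
sum k=0..0:
  [0] +1/8 = 1/8
S = 1/8
C² = P²·S² = 2/7 ; C = +0.534522

+0.534522  (= +√(2/7))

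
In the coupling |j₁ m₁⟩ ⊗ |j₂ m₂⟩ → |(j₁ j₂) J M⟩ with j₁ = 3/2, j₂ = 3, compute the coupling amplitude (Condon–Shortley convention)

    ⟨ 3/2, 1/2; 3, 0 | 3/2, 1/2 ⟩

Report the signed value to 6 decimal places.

−√(9/35) = -0.507093

j₁+j₂−J=3  J+j₁−j₂=0  J−j₁+j₂=3  j₁+j₂+J+1=7
(j₁±m₁, j₂±m₂, J±M) = (2,1,3,3,2,1)
P² = 144/35
sum k=1..1:
  [1] −1/4 = -1/4
S = -1/4
C² = P²·S² = 9/35 ; C = -0.507093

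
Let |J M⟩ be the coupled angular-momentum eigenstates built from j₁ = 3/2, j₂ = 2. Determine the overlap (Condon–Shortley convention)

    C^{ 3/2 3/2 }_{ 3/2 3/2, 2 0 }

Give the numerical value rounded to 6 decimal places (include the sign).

+√(1/5) ≈ +0.447214

√[4·2!1!2!/6! · 3!0!2!2!3!0!] = √(16/5)
  +(−1)^0/∏(0,2,0,2,1,0)! = 1/4  (running 1/4)
⟨..|..⟩ = √(16/5)·(1/4) = +0.447214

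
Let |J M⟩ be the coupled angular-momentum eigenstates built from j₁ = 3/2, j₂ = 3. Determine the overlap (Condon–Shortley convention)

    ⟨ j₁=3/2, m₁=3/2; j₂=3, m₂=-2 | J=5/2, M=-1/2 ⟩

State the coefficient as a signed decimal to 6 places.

√[6·2!1!4!/8! · 3!0!1!5!2!3!] = √(432/7)
  +(−1)^0/∏(0,2,0,1,1,3)! = 1/12  (running 1/12)
⟨..|..⟩ = √(432/7)·(1/12) = +0.654654

+√(3/7) ≈ +0.654654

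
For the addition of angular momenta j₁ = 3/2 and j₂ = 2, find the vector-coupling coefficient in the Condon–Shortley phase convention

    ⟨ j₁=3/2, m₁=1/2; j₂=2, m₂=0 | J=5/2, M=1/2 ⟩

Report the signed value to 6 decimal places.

+0.292770  (= +√(3/35))

triangle: 1!×2!×3!/7! = 12/5040
(j±m)!: 2!×1!×2!×2!×3!×2! = 96
prefactor² = (2J+1)×Δ×N² = 48/35
  k=0: +1/(0!×1!×1!×2!×1!×1!) = 1/2
  k=1: −1/(1!×0!×0!×1!×2!×2!) = -1/4
Σ = 1/4  ⇒  CG² = 48/35×1/4² = 3/35
CG = +√(3/35) = +0.292770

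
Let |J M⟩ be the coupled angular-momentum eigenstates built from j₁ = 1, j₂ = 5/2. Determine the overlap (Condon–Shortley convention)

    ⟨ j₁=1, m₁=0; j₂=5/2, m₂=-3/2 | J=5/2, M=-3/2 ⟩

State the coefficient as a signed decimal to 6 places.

+0.507093  (= +√(9/35))

j₁+j₂−J=1  J+j₁−j₂=1  J−j₁+j₂=4  j₁+j₂+J+1=7
(j₁±m₁, j₂±m₂, J±M) = (1,1,1,4,1,4)
P² = 576/35
sum k=0..1:
  [0] +1/6 = 1/6
  [1] −1/24 = -1/24
S = 1/8
C² = P²·S² = 9/35 ; C = +0.507093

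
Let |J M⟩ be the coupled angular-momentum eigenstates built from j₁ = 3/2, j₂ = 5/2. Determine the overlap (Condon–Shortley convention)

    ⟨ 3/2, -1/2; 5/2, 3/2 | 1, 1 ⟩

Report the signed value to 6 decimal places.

√[3·3!0!2!/6! · 1!2!4!1!2!0!] = √(24/5)
  +(−1)^2/∏(2,1,0,2,0,0)! = 1/4  (running 1/4)
⟨..|..⟩ = √(24/5)·(1/4) = +0.547723

+0.547723  (= +√(3/10))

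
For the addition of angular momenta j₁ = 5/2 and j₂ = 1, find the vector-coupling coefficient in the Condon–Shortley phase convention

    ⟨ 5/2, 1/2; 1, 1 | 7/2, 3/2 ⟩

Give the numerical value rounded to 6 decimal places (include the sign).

+√(10/21) = +0.690066

triangle: 0!·5!·2!/8! = 240/40320
(j±m)!: 3!·2!·2!·0!·5!·2! = 5760
prefactor² = (2J+1)·Δ·N² = 1920/7
  k=0: +1/(0!·0!·2!·2!·3!·0!) = 1/24
Σ = 1/24  ⇒  CG² = 1920/7·1/24² = 10/21
CG = +√(10/21) = +0.690066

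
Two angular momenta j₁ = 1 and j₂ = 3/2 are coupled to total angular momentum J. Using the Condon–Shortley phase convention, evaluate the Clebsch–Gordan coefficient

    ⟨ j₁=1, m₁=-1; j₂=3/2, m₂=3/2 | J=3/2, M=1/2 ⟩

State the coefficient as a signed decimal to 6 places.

√[4·1!1!2!/5! · 0!2!3!0!2!1!] = √(8/5)
  +(−1)^1/∏(1,0,1,2,0,0)! = -1/2  (running -1/2)
⟨..|..⟩ = √(8/5)·(-1/2) = -0.632456

-0.632456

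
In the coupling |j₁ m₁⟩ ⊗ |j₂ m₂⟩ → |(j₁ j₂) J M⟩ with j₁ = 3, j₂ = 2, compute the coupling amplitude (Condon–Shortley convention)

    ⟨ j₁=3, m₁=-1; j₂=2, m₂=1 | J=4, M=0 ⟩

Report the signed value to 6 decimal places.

−√(5/14) ≈ -0.597614

√[9·1!5!3!/10! · 2!4!3!1!4!4!] = √(10368/35)
  +(−1)^0/∏(0,1,4,3,1,0)! = 1/144  (running 1/144)
  +(−1)^1/∏(1,0,3,2,2,1)! = -1/24  (running -5/144)
⟨..|..⟩ = √(10368/35)·(-5/144) = -0.597614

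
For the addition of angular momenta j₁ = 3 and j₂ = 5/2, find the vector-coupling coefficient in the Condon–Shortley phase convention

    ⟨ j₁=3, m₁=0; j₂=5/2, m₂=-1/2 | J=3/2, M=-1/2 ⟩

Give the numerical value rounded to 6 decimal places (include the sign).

+0.338062  (= +√(4/35))

√[4·4!2!1!/8! · 3!3!2!3!1!2!] = √(144/35)
  +(−1)^1/∏(1,3,2,1,0,0)! = -1/12  (running -1/12)
  +(−1)^2/∏(2,2,1,0,1,1)! = 1/4  (running 1/6)
⟨..|..⟩ = √(144/35)·(1/6) = +0.338062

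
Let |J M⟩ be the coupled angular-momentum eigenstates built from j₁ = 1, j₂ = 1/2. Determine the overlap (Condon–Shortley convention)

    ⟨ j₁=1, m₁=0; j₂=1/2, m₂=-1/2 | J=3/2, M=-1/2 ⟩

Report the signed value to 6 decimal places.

√[4·0!2!1!/4! · 1!1!0!1!1!2!] = √(2/3)
  +(−1)^0/∏(0,0,1,0,1,1)! = 1  (running 1)
⟨..|..⟩ = √(2/3)·(1) = +0.816497

+0.816497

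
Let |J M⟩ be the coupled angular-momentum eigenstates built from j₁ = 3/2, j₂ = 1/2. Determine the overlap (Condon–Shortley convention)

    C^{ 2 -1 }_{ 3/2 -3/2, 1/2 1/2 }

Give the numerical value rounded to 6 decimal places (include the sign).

+√(1/4) = +0.500000

√[5·0!3!1!/5! · 0!3!1!0!1!3!] = √(9)
  +(−1)^0/∏(0,0,3,1,0,0)! = 1/6  (running 1/6)
⟨..|..⟩ = √(9)·(1/6) = +0.500000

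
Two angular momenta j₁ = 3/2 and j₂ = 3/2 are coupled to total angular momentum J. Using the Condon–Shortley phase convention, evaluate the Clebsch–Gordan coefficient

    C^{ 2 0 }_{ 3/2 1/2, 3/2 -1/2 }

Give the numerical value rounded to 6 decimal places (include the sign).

√[5·1!2!2!/6! · 2!1!1!2!2!2!] = √(4/9)
  +(−1)^0/∏(0,1,1,1,1,1)! = 1  (running 1)
  +(−1)^1/∏(1,0,0,0,2,2)! = -1/4  (running 3/4)
⟨..|..⟩ = √(4/9)·(3/4) = +0.500000

+√(1/4) = +0.500000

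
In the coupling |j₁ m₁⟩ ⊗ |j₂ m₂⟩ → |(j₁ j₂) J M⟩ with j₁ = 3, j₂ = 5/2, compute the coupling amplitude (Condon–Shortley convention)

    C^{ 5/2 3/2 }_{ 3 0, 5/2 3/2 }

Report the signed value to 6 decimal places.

+√(7/30) ≈ +0.483046

√[6·3!3!2!/9! · 3!3!4!1!4!1!] = √(864/35)
  +(−1)^2/∏(2,1,1,2,2,0)! = 1/8  (running 1/8)
  +(−1)^3/∏(3,0,0,1,3,1)! = -1/36  (running 7/72)
⟨..|..⟩ = √(864/35)·(7/72) = +0.483046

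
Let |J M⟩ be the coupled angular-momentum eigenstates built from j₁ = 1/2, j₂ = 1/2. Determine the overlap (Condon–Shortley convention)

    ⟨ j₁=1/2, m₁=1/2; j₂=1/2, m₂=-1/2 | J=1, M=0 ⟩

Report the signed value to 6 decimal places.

√[3·0!1!1!/3! · 1!0!0!1!1!1!] = √(1/2)
  +(−1)^0/∏(0,0,0,0,1,1)! = 1  (running 1)
⟨..|..⟩ = √(1/2)·(1) = +0.707107

+0.707107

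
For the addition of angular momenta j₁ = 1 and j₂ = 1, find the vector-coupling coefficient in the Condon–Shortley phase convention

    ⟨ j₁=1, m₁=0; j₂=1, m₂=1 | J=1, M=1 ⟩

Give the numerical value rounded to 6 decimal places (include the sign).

j₁+j₂−J=1  J+j₁−j₂=1  J−j₁+j₂=1  j₁+j₂+J+1=4
(j₁±m₁, j₂±m₂, J±M) = (1,1,2,0,2,0)
P² = 1/2
sum k=1..1:
  [1] −1/1 = -1
S = -1
C² = P²·S² = 1/2 ; C = -0.707107

-0.707107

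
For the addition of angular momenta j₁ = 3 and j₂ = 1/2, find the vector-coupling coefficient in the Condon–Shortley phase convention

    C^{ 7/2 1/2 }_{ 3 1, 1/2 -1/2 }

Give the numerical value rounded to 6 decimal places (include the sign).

j₁+j₂−J=0  J+j₁−j₂=6  J−j₁+j₂=1  j₁+j₂+J+1=8
(j₁±m₁, j₂±m₂, J±M) = (4,2,0,1,4,3)
P² = 6912/7
sum k=0..0:
  [0] +1/48 = 1/48
S = 1/48
C² = P²·S² = 3/7 ; C = +0.654654

+0.654654  (= +√(3/7))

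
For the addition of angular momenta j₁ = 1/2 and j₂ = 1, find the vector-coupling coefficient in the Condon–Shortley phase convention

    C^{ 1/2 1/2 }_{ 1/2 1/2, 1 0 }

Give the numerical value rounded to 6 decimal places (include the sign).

+√(1/3) = +0.577350

√[2·1!0!1!/3! · 1!0!1!1!1!0!] = √(1/3)
  +(−1)^0/∏(0,1,0,1,0,0)! = 1  (running 1)
⟨..|..⟩ = √(1/3)·(1) = +0.577350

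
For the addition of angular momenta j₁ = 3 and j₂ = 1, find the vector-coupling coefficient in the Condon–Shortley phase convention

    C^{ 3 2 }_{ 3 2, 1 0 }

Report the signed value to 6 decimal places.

+√(1/3) = +0.577350

√[7·1!5!1!/8! · 5!1!1!1!5!1!] = √(300)
  +(−1)^0/∏(0,1,1,1,4,0)! = 1/24  (running 1/24)
  +(−1)^1/∏(1,0,0,0,5,1)! = -1/120  (running 1/30)
⟨..|..⟩ = √(300)·(1/30) = +0.577350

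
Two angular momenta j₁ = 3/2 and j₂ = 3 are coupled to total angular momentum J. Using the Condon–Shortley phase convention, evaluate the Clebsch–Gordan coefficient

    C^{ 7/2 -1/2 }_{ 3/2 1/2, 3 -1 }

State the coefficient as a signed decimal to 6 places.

+√(2/7) ≈ +0.534522

j₁+j₂−J=1  J+j₁−j₂=2  J−j₁+j₂=5  j₁+j₂+J+1=9
(j₁±m₁, j₂±m₂, J±M) = (2,1,2,4,3,4)
P² = 512/7
sum k=0..1:
  [0] +1/12 = 1/12
  [1] −1/48 = -1/48
S = 1/16
C² = P²·S² = 2/7 ; C = +0.534522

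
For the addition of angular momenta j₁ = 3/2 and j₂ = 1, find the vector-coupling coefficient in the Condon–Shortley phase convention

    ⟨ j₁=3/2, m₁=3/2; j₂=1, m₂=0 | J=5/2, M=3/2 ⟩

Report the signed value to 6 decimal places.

triangle: 0!×3!×2!/6! = 12/720
(j±m)!: 3!×0!×1!×1!×4!×1! = 144
prefactor² = (2J+1)×Δ×N² = 72/5
  k=0: +1/(0!×0!×0!×1!×3!×1!) = 1/6
Σ = 1/6  ⇒  CG² = 72/5×1/6² = 2/5
CG = +√(2/5) = +0.632456

+0.632456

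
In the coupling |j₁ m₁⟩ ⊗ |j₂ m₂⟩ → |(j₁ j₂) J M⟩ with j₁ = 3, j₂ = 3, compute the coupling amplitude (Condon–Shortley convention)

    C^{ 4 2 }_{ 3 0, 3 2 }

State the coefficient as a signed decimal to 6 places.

triangle: 2!×4!×4!/11! = 1152/39916800
(j±m)!: 3!×3!×5!×1!×6!×2! = 6220800
prefactor² = (2J+1)×Δ×N² = 124416/77
  k=1: −1/(1!×1!×2!×4!×2!×0!) = -1/96
  k=2: +1/(2!×0!×1!×3!×3!×1!) = 1/72
Σ = 1/288  ⇒  CG² = 124416/77×1/288² = 3/154
CG = +√(3/154) = +0.139573

+0.139573  (= +√(3/154))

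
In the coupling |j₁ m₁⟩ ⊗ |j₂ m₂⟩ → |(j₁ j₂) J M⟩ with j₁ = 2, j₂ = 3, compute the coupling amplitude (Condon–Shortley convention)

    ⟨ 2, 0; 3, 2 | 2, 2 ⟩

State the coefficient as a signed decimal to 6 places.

+√(5/14) = +0.597614

√[5·3!1!3!/8! · 2!2!5!1!4!0!] = √(360/7)
  +(−1)^2/∏(2,1,0,3,1,0)! = 1/12  (running 1/12)
⟨..|..⟩ = √(360/7)·(1/12) = +0.597614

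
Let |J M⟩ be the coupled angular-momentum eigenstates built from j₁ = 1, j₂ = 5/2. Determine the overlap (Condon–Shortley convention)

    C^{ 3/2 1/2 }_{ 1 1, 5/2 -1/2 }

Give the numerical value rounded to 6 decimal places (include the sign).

j₁+j₂−J=2  J+j₁−j₂=0  J−j₁+j₂=3  j₁+j₂+J+1=6
(j₁±m₁, j₂±m₂, J±M) = (2,0,2,3,2,1)
P² = 16/5
sum k=0..0:
  [0] +1/4 = 1/4
S = 1/4
C² = P²·S² = 1/5 ; C = +0.447214

+0.447214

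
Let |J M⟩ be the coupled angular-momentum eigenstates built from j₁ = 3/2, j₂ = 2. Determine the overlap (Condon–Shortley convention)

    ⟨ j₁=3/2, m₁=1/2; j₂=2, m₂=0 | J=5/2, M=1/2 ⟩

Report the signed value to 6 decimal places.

j₁+j₂−J=1  J+j₁−j₂=2  J−j₁+j₂=3  j₁+j₂+J+1=7
(j₁±m₁, j₂±m₂, J±M) = (2,1,2,2,3,2)
P² = 48/35
sum k=0..1:
  [0] +1/2 = 1/2
  [1] −1/4 = -1/4
S = 1/4
C² = P²·S² = 3/35 ; C = +0.292770

+0.292770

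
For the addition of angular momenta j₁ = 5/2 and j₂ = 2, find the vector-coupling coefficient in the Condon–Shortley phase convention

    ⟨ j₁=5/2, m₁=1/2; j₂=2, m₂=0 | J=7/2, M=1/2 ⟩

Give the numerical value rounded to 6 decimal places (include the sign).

triangle: 1!×4!×3!/9! = 144/362880
(j±m)!: 3!×2!×2!×2!×4!×3! = 6912
prefactor² = (2J+1)×Δ×N² = 768/35
  k=0: +1/(0!×1!×2!×2!×2!×1!) = 1/8
  k=1: −1/(1!×0!×1!×1!×3!×2!) = -1/12
Σ = 1/24  ⇒  CG² = 768/35×1/24² = 4/105
CG = +√(4/105) = +0.195180

+0.195180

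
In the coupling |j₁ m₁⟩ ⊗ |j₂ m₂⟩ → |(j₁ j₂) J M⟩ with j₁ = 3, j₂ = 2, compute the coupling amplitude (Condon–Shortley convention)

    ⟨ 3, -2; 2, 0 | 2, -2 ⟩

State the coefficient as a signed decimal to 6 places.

+0.597614

√[5·3!3!1!/8! · 1!5!2!2!0!4!] = √(360/7)
  +(−1)^2/∏(2,1,3,0,0,1)! = 1/12  (running 1/12)
⟨..|..⟩ = √(360/7)·(1/12) = +0.597614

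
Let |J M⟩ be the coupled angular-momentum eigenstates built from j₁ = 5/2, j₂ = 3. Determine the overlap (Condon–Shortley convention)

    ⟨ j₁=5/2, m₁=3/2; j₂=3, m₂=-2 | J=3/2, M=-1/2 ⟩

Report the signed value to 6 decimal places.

√[4·4!1!2!/8! · 4!1!1!5!1!2!] = √(192/7)
  +(−1)^0/∏(0,4,1,1,0,1)! = 1/24  (running 1/24)
  +(−1)^1/∏(1,3,0,0,1,2)! = -1/12  (running -1/24)
⟨..|..⟩ = √(192/7)·(-1/24) = -0.218218

-0.218218  (= −√(1/21))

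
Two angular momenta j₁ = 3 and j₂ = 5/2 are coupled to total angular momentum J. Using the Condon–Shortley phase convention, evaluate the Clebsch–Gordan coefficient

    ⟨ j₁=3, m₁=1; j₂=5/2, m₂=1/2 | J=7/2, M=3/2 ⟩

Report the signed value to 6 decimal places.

-0.487950  (= −√(5/21))

√[8·2!4!3!/10! · 4!2!3!2!5!2!] = √(3072/35)
  +(−1)^0/∏(0,2,2,3,2,0)! = 1/48  (running 1/48)
  +(−1)^1/∏(1,1,1,2,3,1)! = -1/12  (running -1/16)
  +(−1)^2/∏(2,0,0,1,4,2)! = 1/96  (running -5/96)
⟨..|..⟩ = √(3072/35)·(-5/96) = -0.487950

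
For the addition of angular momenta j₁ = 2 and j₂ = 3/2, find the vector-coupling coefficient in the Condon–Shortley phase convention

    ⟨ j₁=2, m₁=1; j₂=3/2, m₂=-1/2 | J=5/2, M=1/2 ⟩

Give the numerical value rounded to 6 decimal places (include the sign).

+√(5/14) ≈ +0.597614

j₁+j₂−J=1  J+j₁−j₂=3  J−j₁+j₂=2  j₁+j₂+J+1=7
(j₁±m₁, j₂±m₂, J±M) = (3,1,1,2,3,2)
P² = 72/35
sum k=0..1:
  [0] +1/2 = 1/2
  [1] −1/12 = -1/12
S = 5/12
C² = P²·S² = 5/14 ; C = +0.597614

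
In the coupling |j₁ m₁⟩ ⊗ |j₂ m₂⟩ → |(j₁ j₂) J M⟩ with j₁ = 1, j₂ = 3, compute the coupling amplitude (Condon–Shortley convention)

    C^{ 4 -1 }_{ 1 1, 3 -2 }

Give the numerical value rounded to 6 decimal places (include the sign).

j₁+j₂−J=0  J+j₁−j₂=2  J−j₁+j₂=6  j₁+j₂+J+1=9
(j₁±m₁, j₂±m₂, J±M) = (2,0,1,5,3,5)
P² = 43200/7
sum k=0..0:
  [0] +1/240 = 1/240
S = 1/240
C² = P²·S² = 3/28 ; C = +0.327327

+√(3/28) = +0.327327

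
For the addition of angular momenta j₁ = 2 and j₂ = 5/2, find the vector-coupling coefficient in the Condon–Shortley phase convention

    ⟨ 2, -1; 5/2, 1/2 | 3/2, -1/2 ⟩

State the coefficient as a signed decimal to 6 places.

triangle: 3!·1!·2!/7! = 12/5040
(j±m)!: 1!·3!·3!·2!·1!·2! = 144
prefactor² = (2J+1)·Δ·N² = 48/35
  k=2: +1/(2!·1!·1!·1!·0!·1!) = 1/2
  k=3: −1/(3!·0!·0!·0!·1!·2!) = -1/12
Σ = 5/12  ⇒  CG² = 48/35·5/12² = 5/21
CG = +√(5/21) = +0.487950

+0.487950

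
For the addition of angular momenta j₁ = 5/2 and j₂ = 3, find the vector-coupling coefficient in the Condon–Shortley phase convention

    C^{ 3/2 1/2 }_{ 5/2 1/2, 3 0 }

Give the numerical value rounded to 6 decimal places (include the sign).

+0.338062

j₁+j₂−J=4  J+j₁−j₂=1  J−j₁+j₂=2  j₁+j₂+J+1=8
(j₁±m₁, j₂±m₂, J±M) = (3,2,3,3,2,1)
P² = 144/35
sum k=1..2:
  [1] −1/12 = -1/12
  [2] +1/4 = 1/4
S = 1/6
C² = P²·S² = 4/35 ; C = +0.338062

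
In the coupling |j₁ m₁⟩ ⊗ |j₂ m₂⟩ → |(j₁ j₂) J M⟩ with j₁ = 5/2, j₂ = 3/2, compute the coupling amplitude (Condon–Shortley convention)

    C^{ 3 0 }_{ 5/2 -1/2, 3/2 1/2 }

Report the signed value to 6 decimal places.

-0.447214  (= −√(1/5))

triangle: 1!·4!·2!/8! = 48/40320
(j±m)!: 2!·3!·2!·1!·3!·3! = 864
prefactor² = (2J+1)·Δ·N² = 36/5
  k=0: +1/(0!·1!·3!·2!·1!·0!) = 1/12
  k=1: −1/(1!·0!·2!·1!·2!·1!) = -1/4
Σ = -1/6  ⇒  CG² = 36/5·(-1/6)² = 1/5
CG = −√(1/5) = -0.447214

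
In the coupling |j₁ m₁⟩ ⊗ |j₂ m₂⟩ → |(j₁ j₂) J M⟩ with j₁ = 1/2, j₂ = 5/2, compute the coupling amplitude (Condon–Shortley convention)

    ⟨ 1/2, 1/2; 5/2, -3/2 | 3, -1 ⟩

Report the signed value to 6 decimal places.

+√(1/3) = +0.577350

triangle: 0!*1!*5!/7! = 120/5040
(j±m)!: 1!*0!*1!*4!*2!*4! = 1152
prefactor² = (2J+1)*Δ*N² = 192
  k=0: +1/(0!*0!*0!*1!*1!*4!) = 1/24
Σ = 1/24  ⇒  CG² = 192*1/24² = 1/3
CG = +√(1/3) = +0.577350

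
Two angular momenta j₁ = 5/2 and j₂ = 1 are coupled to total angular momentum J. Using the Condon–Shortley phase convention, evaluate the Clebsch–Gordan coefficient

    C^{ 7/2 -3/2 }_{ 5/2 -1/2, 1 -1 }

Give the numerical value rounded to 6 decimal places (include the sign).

triangle: 0!·5!·2!/8! = 240/40320
(j±m)!: 2!·3!·0!·2!·2!·5! = 5760
prefactor² = (2J+1)·Δ·N² = 1920/7
  k=0: +1/(0!·0!·3!·0!·2!·2!) = 1/24
Σ = 1/24  ⇒  CG² = 1920/7·1/24² = 10/21
CG = +√(10/21) = +0.690066

+0.690066  (= +√(10/21))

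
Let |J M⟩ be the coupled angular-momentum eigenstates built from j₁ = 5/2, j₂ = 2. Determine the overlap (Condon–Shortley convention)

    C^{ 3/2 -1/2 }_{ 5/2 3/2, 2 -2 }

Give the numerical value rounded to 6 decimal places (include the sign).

+0.552052

j₁+j₂−J=3  J+j₁−j₂=2  J−j₁+j₂=1  j₁+j₂+J+1=7
(j₁±m₁, j₂±m₂, J±M) = (4,1,0,4,1,2)
P² = 384/35
sum k=0..0:
  [0] +1/6 = 1/6
S = 1/6
C² = P²·S² = 32/105 ; C = +0.552052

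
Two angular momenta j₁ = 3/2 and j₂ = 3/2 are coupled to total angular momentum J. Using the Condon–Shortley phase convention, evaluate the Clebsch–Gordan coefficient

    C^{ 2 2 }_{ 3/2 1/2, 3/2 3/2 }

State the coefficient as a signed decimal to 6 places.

j₁+j₂−J=1  J+j₁−j₂=2  J−j₁+j₂=2  j₁+j₂+J+1=6
(j₁±m₁, j₂±m₂, J±M) = (2,1,3,0,4,0)
P² = 8
sum k=1..1:
  [1] −1/4 = -1/4
S = -1/4
C² = P²·S² = 1/2 ; C = -0.707107

-0.707107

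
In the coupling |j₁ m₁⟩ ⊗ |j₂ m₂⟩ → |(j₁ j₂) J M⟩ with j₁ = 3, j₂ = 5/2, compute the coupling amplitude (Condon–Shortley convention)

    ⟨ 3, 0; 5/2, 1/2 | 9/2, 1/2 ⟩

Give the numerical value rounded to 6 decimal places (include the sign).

√[10·1!5!4!/11! · 3!3!3!2!5!4!] = √(69120/77)
  +(−1)^0/∏(0,1,3,3,2,1)! = 1/72  (running 1/72)
  +(−1)^1/∏(1,0,2,2,3,2)! = -1/48  (running -1/144)
⟨..|..⟩ = √(69120/77)·(-1/144) = -0.208063

−√(10/231) ≈ -0.208063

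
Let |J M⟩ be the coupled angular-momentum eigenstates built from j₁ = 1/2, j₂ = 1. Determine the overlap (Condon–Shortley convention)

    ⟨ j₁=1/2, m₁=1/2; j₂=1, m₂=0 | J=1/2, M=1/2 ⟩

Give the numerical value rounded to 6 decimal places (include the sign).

triangle: 1!×0!×1!/3! = 1/6
(j±m)!: 1!×0!×1!×1!×1!×0! = 1
prefactor² = (2J+1)×Δ×N² = 1/3
  k=0: +1/(0!×1!×0!×1!×0!×0!) = 1
Σ = 1  ⇒  CG² = 1/3×1² = 1/3
CG = +√(1/3) = +0.577350

+√(1/3) ≈ +0.577350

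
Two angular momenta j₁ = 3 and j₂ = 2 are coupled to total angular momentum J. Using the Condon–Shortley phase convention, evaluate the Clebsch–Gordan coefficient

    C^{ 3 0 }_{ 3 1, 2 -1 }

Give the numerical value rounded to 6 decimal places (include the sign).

triangle: 2!*4!*2!/9! = 96/362880
(j±m)!: 4!*2!*1!*3!*3!*3! = 10368
prefactor² = (2J+1)*Δ*N² = 96/5
  k=0: +1/(0!*2!*2!*1!*2!*1!) = 1/8
  k=1: −1/(1!*1!*1!*0!*3!*2!) = -1/12
Σ = 1/24  ⇒  CG² = 96/5*1/24² = 1/30
CG = +√(1/30) = +0.182574

+0.182574  (= +√(1/30))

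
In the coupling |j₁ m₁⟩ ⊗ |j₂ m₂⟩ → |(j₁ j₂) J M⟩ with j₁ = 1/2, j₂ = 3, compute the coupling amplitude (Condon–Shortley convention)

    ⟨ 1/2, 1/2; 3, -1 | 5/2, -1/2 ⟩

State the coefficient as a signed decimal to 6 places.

+√(4/7) = +0.755929

j₁+j₂−J=1  J+j₁−j₂=0  J−j₁+j₂=5  j₁+j₂+J+1=7
(j₁±m₁, j₂±m₂, J±M) = (1,0,2,4,2,3)
P² = 576/7
sum k=0..0:
  [0] +1/12 = 1/12
S = 1/12
C² = P²·S² = 4/7 ; C = +0.755929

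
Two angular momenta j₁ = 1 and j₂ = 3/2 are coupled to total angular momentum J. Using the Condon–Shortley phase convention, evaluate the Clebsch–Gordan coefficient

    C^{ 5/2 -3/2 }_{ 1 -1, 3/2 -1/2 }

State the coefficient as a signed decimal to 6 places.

j₁+j₂−J=0  J+j₁−j₂=2  J−j₁+j₂=3  j₁+j₂+J+1=6
(j₁±m₁, j₂±m₂, J±M) = (0,2,1,2,1,4)
P² = 48/5
sum k=0..0:
  [0] +1/4 = 1/4
S = 1/4
C² = P²·S² = 3/5 ; C = +0.774597

+0.774597  (= +√(3/5))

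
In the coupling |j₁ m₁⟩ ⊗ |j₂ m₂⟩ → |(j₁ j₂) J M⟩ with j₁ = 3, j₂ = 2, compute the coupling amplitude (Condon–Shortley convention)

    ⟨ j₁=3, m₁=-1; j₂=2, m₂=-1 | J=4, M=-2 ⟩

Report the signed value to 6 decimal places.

+0.188982

j₁+j₂−J=1  J+j₁−j₂=5  J−j₁+j₂=3  j₁+j₂+J+1=10
(j₁±m₁, j₂±m₂, J±M) = (2,4,1,3,2,6)
P² = 5184/7
sum k=0..1:
  [0] +1/48 = 1/48
  [1] −1/72 = -1/72
S = 1/144
C² = P²·S² = 1/28 ; C = +0.188982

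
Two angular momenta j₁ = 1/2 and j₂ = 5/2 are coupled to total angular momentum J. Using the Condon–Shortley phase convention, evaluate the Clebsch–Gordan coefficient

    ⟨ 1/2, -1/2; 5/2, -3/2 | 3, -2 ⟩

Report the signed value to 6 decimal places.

j₁+j₂−J=0  J+j₁−j₂=1  J−j₁+j₂=5  j₁+j₂+J+1=7
(j₁±m₁, j₂±m₂, J±M) = (0,1,1,4,1,5)
P² = 480
sum k=0..0:
  [0] +1/24 = 1/24
S = 1/24
C² = P²·S² = 5/6 ; C = +0.912871

+0.912871  (= +√(5/6))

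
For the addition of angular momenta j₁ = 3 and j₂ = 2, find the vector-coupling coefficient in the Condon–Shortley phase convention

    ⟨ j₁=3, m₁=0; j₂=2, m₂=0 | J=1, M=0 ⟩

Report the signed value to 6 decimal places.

+0.507093  (= +√(9/35))

triangle: 4!×2!×0!/7! = 48/5040
(j±m)!: 3!×3!×2!×2!×1!×1! = 144
prefactor² = (2J+1)×Δ×N² = 144/35
  k=2: +1/(2!×2!×1!×0!×1!×0!) = 1/4
Σ = 1/4  ⇒  CG² = 144/35×1/4² = 9/35
CG = +√(9/35) = +0.507093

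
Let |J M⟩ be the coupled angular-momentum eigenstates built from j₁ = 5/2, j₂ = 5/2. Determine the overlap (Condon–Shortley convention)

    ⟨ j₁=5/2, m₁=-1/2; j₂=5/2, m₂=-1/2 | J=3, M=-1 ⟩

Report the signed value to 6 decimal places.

-0.516398  (= −√(4/15))

triangle: 2!*3!*3!/9! = 72/362880
(j±m)!: 2!*3!*2!*3!*2!*4! = 6912
prefactor² = (2J+1)*Δ*N² = 48/5
  k=0: +1/(0!*2!*3!*2!*0!*1!) = 1/24
  k=1: −1/(1!*1!*2!*1!*1!*2!) = -1/4
  k=2: +1/(2!*0!*1!*0!*2!*3!) = 1/24
Σ = -1/6  ⇒  CG² = 48/5*(-1/6)² = 4/15
CG = −√(4/15) = -0.516398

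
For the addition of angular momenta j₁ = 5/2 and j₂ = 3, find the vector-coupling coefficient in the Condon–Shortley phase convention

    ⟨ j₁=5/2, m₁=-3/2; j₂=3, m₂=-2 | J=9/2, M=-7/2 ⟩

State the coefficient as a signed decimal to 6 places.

triangle: 1!·4!·5!/11! = 2880/39916800
(j±m)!: 1!·4!·1!·5!·1!·8! = 116121600
prefactor² = (2J+1)·Δ·N² = 921600/11
  k=0: +1/(0!·1!·4!·1!·0!·4!) = 1/576
  k=1: −1/(1!·0!·3!·0!·1!·5!) = -1/720
Σ = 1/2880  ⇒  CG² = 921600/11·1/2880² = 1/99
CG = +√(1/99) = +0.100504

+0.100504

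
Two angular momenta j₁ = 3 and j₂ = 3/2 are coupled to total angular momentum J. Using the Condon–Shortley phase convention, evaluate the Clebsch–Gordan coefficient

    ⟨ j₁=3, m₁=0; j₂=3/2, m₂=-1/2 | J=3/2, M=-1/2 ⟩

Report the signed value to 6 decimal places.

√[4·3!3!0!/7! · 3!3!1!2!1!2!] = √(144/35)
  +(−1)^1/∏(1,2,2,0,1,0)! = -1/4  (running -1/4)
⟨..|..⟩ = √(144/35)·(-1/4) = -0.507093

-0.507093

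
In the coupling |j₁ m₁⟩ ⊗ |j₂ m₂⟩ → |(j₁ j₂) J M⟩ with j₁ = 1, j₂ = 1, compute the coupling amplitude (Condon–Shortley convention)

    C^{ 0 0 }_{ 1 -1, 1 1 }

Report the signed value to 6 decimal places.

+√(1/3) ≈ +0.577350

√[1·2!0!0!/3! · 0!2!2!0!0!0!] = √(4/3)
  +(−1)^2/∏(2,0,0,0,0,0)! = 1/2  (running 1/2)
⟨..|..⟩ = √(4/3)·(1/2) = +0.577350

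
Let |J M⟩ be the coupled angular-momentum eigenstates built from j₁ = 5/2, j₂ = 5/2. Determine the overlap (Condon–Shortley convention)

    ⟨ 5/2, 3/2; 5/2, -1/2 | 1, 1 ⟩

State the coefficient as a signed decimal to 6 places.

−√(8/35) ≈ -0.478091

√[3·4!1!1!/7! · 4!1!2!3!2!0!] = √(288/35)
  +(−1)^1/∏(1,3,0,1,1,0)! = -1/6  (running -1/6)
⟨..|..⟩ = √(288/35)·(-1/6) = -0.478091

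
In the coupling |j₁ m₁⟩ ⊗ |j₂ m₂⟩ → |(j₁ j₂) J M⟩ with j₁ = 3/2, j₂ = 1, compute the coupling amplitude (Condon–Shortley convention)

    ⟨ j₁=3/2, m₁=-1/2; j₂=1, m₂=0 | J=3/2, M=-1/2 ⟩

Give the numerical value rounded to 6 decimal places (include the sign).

-0.258199

√[4·1!2!1!/5! · 1!2!1!1!1!2!] = √(4/15)
  +(−1)^0/∏(0,1,2,1,0,0)! = 1/2  (running 1/2)
  +(−1)^1/∏(1,0,1,0,1,1)! = -1  (running -1/2)
⟨..|..⟩ = √(4/15)·(-1/2) = -0.258199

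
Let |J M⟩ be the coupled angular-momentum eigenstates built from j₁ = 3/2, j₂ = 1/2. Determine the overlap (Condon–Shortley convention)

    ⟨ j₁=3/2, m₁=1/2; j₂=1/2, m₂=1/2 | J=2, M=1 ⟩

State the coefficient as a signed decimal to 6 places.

+√(3/4) = +0.866025

triangle: 0!*3!*1!/5! = 6/120
(j±m)!: 2!*1!*1!*0!*3!*1! = 12
prefactor² = (2J+1)*Δ*N² = 3
  k=0: +1/(0!*0!*1!*1!*2!*0!) = 1/2
Σ = 1/2  ⇒  CG² = 3*1/2² = 3/4
CG = +√(3/4) = +0.866025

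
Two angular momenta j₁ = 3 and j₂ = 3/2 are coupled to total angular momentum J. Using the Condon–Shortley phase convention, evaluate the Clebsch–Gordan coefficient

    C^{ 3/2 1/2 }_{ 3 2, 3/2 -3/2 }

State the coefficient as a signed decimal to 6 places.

triangle: 3!*3!*0!/7! = 36/5040
(j±m)!: 5!*1!*0!*3!*2!*1! = 1440
prefactor² = (2J+1)*Δ*N² = 288/7
  k=0: +1/(0!*3!*1!*0!*2!*0!) = 1/12
Σ = 1/12  ⇒  CG² = 288/7*1/12² = 2/7
CG = +√(2/7) = +0.534522

+√(2/7) ≈ +0.534522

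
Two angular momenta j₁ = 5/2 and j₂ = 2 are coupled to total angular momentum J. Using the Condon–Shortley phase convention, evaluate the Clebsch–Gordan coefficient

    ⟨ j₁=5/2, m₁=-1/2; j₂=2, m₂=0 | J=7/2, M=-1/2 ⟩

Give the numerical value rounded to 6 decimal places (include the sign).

triangle: 1!*4!*3!/9! = 144/362880
(j±m)!: 2!*3!*2!*2!*3!*4! = 6912
prefactor² = (2J+1)*Δ*N² = 768/35
  k=0: +1/(0!*1!*3!*2!*1!*1!) = 1/12
  k=1: −1/(1!*0!*2!*1!*2!*2!) = -1/8
Σ = -1/24  ⇒  CG² = 768/35*(-1/24)² = 4/105
CG = −√(4/105) = -0.195180

-0.195180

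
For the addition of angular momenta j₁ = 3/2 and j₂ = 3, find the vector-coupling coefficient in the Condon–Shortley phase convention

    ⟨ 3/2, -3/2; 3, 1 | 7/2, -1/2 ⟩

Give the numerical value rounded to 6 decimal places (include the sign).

√[8·1!2!5!/9! · 0!3!4!2!3!4!] = √(1536/7)
  +(−1)^1/∏(1,0,2,3,0,2)! = -1/24  (running -1/24)
⟨..|..⟩ = √(1536/7)·(-1/24) = -0.617213

−√(8/21) = -0.617213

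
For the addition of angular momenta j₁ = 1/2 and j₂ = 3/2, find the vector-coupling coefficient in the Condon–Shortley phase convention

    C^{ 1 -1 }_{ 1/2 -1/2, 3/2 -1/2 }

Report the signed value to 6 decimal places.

-0.500000  (= −√(1/4))

j₁+j₂−J=1  J+j₁−j₂=0  J−j₁+j₂=2  j₁+j₂+J+1=4
(j₁±m₁, j₂±m₂, J±M) = (0,1,1,2,0,2)
P² = 1
sum k=1..1:
  [1] −1/2 = -1/2
S = -1/2
C² = P²·S² = 1/4 ; C = -0.500000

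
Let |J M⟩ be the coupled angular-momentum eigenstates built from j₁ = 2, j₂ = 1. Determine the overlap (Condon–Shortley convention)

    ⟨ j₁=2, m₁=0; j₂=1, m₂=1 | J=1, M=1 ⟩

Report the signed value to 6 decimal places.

+√(1/10) ≈ +0.316228

triangle: 2!·2!·0!/5! = 4/120
(j±m)!: 2!·2!·2!·0!·2!·0! = 16
prefactor² = (2J+1)·Δ·N² = 8/5
  k=2: +1/(2!·0!·0!·0!·2!·0!) = 1/4
Σ = 1/4  ⇒  CG² = 8/5·1/4² = 1/10
CG = +√(1/10) = +0.316228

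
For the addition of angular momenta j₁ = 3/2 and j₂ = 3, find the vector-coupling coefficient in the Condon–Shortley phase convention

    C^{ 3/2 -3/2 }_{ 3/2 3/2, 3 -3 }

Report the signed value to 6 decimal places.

+0.755929  (= +√(4/7))

√[4·3!0!3!/7! · 3!0!0!6!0!3!] = √(5184/7)
  +(−1)^0/∏(0,3,0,0,0,3)! = 1/36  (running 1/36)
⟨..|..⟩ = √(5184/7)·(1/36) = +0.755929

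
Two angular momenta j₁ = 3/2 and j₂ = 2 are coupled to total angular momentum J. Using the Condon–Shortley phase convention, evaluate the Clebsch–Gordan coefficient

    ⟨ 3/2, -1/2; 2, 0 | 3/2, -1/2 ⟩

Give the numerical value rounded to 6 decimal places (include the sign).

j₁+j₂−J=2  J+j₁−j₂=1  J−j₁+j₂=2  j₁+j₂+J+1=6
(j₁±m₁, j₂±m₂, J±M) = (1,2,2,2,1,2)
P² = 16/45
sum k=1..2:
  [1] −1/1 = -1
  [2] +1/4 = 1/4
S = -3/4
C² = P²·S² = 1/5 ; C = -0.447214

-0.447214  (= −√(1/5))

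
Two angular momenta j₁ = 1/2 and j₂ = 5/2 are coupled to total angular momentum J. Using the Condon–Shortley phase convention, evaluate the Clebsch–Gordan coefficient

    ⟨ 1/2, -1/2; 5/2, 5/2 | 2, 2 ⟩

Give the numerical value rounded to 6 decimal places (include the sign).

j₁+j₂−J=1  J+j₁−j₂=0  J−j₁+j₂=4  j₁+j₂+J+1=6
(j₁±m₁, j₂±m₂, J±M) = (0,1,5,0,4,0)
P² = 480
sum k=1..1:
  [1] −1/24 = -1/24
S = -1/24
C² = P²·S² = 5/6 ; C = -0.912871

−√(5/6) ≈ -0.912871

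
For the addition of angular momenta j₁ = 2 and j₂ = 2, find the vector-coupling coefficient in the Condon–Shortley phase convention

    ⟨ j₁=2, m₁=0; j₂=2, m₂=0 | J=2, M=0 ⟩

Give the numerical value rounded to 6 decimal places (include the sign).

j₁+j₂−J=2  J+j₁−j₂=2  J−j₁+j₂=2  j₁+j₂+J+1=7
(j₁±m₁, j₂±m₂, J±M) = (2,2,2,2,2,2)
P² = 32/63
sum k=0..2:
  [0] +1/8 = 1/8
  [1] −1/1 = -1
  [2] +1/8 = 1/8
S = -3/4
C² = P²·S² = 2/7 ; C = -0.534522

−√(2/7) = -0.534522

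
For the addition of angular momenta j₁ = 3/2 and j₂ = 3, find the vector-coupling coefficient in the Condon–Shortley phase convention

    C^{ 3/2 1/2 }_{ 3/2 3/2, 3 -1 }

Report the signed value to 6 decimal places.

+0.338062  (= +√(4/35))

√[4·3!0!3!/7! · 3!0!2!4!2!1!] = √(576/35)
  +(−1)^0/∏(0,3,0,2,0,1)! = 1/12  (running 1/12)
⟨..|..⟩ = √(576/35)·(1/12) = +0.338062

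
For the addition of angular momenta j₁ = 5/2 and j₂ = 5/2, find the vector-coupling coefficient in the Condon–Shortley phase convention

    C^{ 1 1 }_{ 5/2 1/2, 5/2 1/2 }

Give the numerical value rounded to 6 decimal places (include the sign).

+√(9/35) ≈ +0.507093

√[3·4!1!1!/7! · 3!2!3!2!2!0!] = √(144/35)
  +(−1)^2/∏(2,2,0,1,1,0)! = 1/4  (running 1/4)
⟨..|..⟩ = √(144/35)·(1/4) = +0.507093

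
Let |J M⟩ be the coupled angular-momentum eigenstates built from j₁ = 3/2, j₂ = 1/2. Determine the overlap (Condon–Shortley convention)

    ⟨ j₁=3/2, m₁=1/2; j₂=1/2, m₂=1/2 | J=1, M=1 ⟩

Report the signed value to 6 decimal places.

−√(1/4) = -0.500000

triangle: 1!×2!×0!/4! = 2/24
(j±m)!: 2!×1!×1!×0!×2!×0! = 4
prefactor² = (2J+1)×Δ×N² = 1
  k=1: −1/(1!×0!×0!×0!×2!×0!) = -1/2
Σ = -1/2  ⇒  CG² = 1×(-1/2)² = 1/4
CG = −√(1/4) = -0.500000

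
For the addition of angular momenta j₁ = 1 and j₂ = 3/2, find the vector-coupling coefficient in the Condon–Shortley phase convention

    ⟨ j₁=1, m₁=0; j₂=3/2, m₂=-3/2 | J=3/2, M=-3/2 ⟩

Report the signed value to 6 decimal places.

triangle: 1!·1!·2!/5! = 2/120
(j±m)!: 1!·1!·0!·3!·0!·3! = 36
prefactor² = (2J+1)·Δ·N² = 12/5
  k=0: +1/(0!·1!·1!·0!·0!·2!) = 1/2
Σ = 1/2  ⇒  CG² = 12/5·1/2² = 3/5
CG = +√(3/5) = +0.774597

+0.774597  (= +√(3/5))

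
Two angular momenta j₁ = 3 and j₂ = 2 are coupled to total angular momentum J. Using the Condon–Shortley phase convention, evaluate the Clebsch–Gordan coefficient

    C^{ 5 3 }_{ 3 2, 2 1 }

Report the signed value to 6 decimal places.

triangle: 0!·6!·4!/11! = 17280/39916800
(j±m)!: 5!·1!·3!·1!·8!·2! = 58060800
prefactor² = (2J+1)·Δ·N² = 276480
  k=0: +1/(0!·0!·1!·3!·5!·1!) = 1/720
Σ = 1/720  ⇒  CG² = 276480·1/720² = 8/15
CG = +√(8/15) = +0.730297

+√(8/15) = +0.730297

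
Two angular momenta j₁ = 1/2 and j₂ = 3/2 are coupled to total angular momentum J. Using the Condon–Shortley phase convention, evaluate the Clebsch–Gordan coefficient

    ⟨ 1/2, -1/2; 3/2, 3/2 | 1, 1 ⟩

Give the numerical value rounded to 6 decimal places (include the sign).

−√(3/4) ≈ -0.866025

j₁+j₂−J=1  J+j₁−j₂=0  J−j₁+j₂=2  j₁+j₂+J+1=4
(j₁±m₁, j₂±m₂, J±M) = (0,1,3,0,2,0)
P² = 3
sum k=1..1:
  [1] −1/2 = -1/2
S = -1/2
C² = P²·S² = 3/4 ; C = -0.866025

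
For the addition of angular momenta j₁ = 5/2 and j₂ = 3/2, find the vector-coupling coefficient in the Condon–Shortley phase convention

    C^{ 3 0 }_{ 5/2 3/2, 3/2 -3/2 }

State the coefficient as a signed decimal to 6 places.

triangle: 1!×4!×2!/8! = 48/40320
(j±m)!: 4!×1!×0!×3!×3!×3! = 5184
prefactor² = (2J+1)×Δ×N² = 216/5
  k=0: +1/(0!×1!×1!×0!×3!×2!) = 1/12
Σ = 1/12  ⇒  CG² = 216/5×1/12² = 3/10
CG = +√(3/10) = +0.547723

+√(3/10) ≈ +0.547723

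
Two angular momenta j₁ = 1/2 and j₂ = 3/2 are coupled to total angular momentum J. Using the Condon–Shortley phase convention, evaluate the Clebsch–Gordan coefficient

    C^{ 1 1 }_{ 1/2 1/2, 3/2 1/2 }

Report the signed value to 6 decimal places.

+√(1/4) = +0.500000

√[3·1!0!2!/4! · 1!0!2!1!2!0!] = √(1)
  +(−1)^0/∏(0,1,0,2,0,0)! = 1/2  (running 1/2)
⟨..|..⟩ = √(1)·(1/2) = +0.500000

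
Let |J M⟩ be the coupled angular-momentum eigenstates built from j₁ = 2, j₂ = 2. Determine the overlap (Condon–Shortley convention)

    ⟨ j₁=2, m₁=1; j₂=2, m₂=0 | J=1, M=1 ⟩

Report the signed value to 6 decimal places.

j₁+j₂−J=3  J+j₁−j₂=1  J−j₁+j₂=1  j₁+j₂+J+1=6
(j₁±m₁, j₂±m₂, J±M) = (3,1,2,2,2,0)
P² = 6/5
sum k=1..1:
  [1] −1/2 = -1/2
S = -1/2
C² = P²·S² = 3/10 ; C = -0.547723

−√(3/10) ≈ -0.547723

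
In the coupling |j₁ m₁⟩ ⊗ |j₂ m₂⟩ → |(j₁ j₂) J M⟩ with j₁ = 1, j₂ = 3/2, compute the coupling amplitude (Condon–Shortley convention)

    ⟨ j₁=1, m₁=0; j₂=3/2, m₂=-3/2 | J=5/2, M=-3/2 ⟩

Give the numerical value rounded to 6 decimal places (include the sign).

triangle: 0!·2!·3!/6! = 12/720
(j±m)!: 1!·1!·0!·3!·1!·4! = 144
prefactor² = (2J+1)·Δ·N² = 72/5
  k=0: +1/(0!·0!·1!·0!·1!·3!) = 1/6
Σ = 1/6  ⇒  CG² = 72/5·1/6² = 2/5
CG = +√(2/5) = +0.632456

+√(2/5) ≈ +0.632456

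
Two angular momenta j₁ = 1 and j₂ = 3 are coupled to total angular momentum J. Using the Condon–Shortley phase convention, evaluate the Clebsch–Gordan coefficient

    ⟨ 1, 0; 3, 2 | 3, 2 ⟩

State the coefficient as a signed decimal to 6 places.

−√(1/3) ≈ -0.577350

j₁+j₂−J=1  J+j₁−j₂=1  J−j₁+j₂=5  j₁+j₂+J+1=8
(j₁±m₁, j₂±m₂, J±M) = (1,1,5,1,5,1)
P² = 300
sum k=0..1:
  [0] +1/120 = 1/120
  [1] −1/24 = -1/24
S = -1/30
C² = P²·S² = 1/3 ; C = -0.577350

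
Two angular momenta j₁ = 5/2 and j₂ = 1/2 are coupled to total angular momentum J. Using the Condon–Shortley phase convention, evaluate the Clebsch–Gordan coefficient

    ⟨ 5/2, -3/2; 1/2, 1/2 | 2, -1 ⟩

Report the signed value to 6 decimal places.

triangle: 1!·4!·0!/6! = 24/720
(j±m)!: 1!·4!·1!·0!·1!·3! = 144
prefactor² = (2J+1)·Δ·N² = 24
  k=1: −1/(1!·0!·3!·0!·1!·0!) = -1/6
Σ = -1/6  ⇒  CG² = 24·(-1/6)² = 2/3
CG = −√(2/3) = -0.816497

-0.816497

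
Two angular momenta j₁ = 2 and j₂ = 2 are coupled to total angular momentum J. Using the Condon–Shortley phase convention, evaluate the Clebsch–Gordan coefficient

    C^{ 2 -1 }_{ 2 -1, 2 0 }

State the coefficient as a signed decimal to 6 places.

−√(1/14) ≈ -0.267261

j₁+j₂−J=2  J+j₁−j₂=2  J−j₁+j₂=2  j₁+j₂+J+1=7
(j₁±m₁, j₂±m₂, J±M) = (1,3,2,2,1,3)
P² = 8/7
sum k=1..2:
  [1] −1/2 = -1/2
  [2] +1/4 = 1/4
S = -1/4
C² = P²·S² = 1/14 ; C = -0.267261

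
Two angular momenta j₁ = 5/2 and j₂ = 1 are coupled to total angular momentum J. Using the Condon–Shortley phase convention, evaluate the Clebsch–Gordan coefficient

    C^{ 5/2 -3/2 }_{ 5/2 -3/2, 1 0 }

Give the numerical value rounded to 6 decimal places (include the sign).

√[6·1!4!1!/7! · 1!4!1!1!1!4!] = √(576/35)
  +(−1)^0/∏(0,1,4,1,0,0)! = 1/24  (running 1/24)
  +(−1)^1/∏(1,0,3,0,1,1)! = -1/6  (running -1/8)
⟨..|..⟩ = √(576/35)·(-1/8) = -0.507093

-0.507093  (= −√(9/35))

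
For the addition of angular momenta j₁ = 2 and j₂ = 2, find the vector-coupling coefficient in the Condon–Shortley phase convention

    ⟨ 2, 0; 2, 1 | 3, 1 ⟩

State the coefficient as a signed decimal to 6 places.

-0.447214  (= −√(1/5))

√[7·1!3!3!/8! · 2!2!3!1!4!2!] = √(36/5)
  +(−1)^0/∏(0,1,2,3,1,0)! = 1/12  (running 1/12)
  +(−1)^1/∏(1,0,1,2,2,1)! = -1/4  (running -1/6)
⟨..|..⟩ = √(36/5)·(-1/6) = -0.447214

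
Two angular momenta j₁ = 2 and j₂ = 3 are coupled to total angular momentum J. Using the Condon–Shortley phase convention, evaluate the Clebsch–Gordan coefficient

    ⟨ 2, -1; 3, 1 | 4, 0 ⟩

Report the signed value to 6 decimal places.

−√(5/14) ≈ -0.597614

j₁+j₂−J=1  J+j₁−j₂=3  J−j₁+j₂=5  j₁+j₂+J+1=10
(j₁±m₁, j₂±m₂, J±M) = (1,3,4,2,4,4)
P² = 10368/35
sum k=0..1:
  [0] +1/144 = 1/144
  [1] −1/24 = -1/24
S = -5/144
C² = P²·S² = 5/14 ; C = -0.597614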